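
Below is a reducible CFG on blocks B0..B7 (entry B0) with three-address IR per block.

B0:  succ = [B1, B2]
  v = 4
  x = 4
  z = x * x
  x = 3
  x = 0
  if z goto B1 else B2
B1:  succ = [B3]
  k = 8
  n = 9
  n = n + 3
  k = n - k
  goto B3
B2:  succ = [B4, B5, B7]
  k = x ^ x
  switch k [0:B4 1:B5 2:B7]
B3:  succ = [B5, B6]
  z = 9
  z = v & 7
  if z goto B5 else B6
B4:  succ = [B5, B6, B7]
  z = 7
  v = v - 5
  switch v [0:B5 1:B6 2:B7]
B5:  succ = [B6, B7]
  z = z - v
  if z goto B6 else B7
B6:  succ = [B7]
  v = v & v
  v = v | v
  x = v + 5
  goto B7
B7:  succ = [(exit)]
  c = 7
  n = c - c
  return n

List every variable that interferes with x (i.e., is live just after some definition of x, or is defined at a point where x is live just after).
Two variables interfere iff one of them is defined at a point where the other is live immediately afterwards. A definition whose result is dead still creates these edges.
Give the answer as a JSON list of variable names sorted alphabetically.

Answer: ["v", "z"]

Analysis:
Block summaries:
  B0 def {v,x,z} use ∅
  B1 def {k,n} use ∅
  B2 def {k} use {x}
  B3 def {z} use {v}
  B4 def {v,z} use {v}
  B5 def {z} use {v,z}
  B6 def {v,x} use {v}
  B7 def {c,n} use ∅

Backward fixpoint:
  B0: in=∅ out={v,x,z}
  B1: in={v} out={v}
  B2: in={v,x,z} out={v,z}
  B3: in={v} out={v,z}
  B4: in={v} out={v,z}
  B5: in={v,z} out={v}
  B6: in={v} out=∅
  B7: in=∅ out=∅

Interfere edges:
  c↔∅
  k↔{n,v,z}
  n↔{k,v}
  v↔{k,n,x,z}
  x↔{v,z}
  z↔{k,v,x}

N(x) = ["v", "z"]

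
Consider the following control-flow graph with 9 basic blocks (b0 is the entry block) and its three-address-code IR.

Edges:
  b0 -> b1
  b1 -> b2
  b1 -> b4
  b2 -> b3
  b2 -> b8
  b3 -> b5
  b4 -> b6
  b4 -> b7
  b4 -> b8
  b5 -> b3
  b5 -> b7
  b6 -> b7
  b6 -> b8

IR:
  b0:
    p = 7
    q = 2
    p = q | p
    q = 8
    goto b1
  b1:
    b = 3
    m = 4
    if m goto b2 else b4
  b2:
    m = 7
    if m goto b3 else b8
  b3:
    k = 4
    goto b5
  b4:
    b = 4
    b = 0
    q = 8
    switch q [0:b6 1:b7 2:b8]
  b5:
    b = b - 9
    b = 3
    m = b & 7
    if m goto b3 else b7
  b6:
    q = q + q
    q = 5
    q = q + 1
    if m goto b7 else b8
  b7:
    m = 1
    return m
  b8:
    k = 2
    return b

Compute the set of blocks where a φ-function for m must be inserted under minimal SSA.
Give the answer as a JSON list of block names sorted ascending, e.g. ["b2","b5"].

idom tree: b1←b0 b2←b1 b3←b2 b4←b1 b5←b3 b6←b4 b7←b1 b8←b1
Dom at joins:
  b3: preds {b2,b5}: {b0,b1,b2} ∩ {b0,b1,b2,b3,b5} = {b0,b1,b2}; idom=b2
  b7: preds {b4,b5,b6}: {b0,b1,b4} ∩ {b0,b1,b2,b3,b5} ∩ {b0,b1,b4,b6} = {b0,b1}; idom=b1
  b8: preds {b2,b4,b6}: {b0,b1,b2} ∩ {b0,b1,b4} ∩ {b0,b1,b4,b6} = {b0,b1}; idom=b1

DF derivation:
  join b3 pred b2: · stop@b2
  join b3 pred b5: b5→b3 stop@b2
  join b7 pred b4: b4 stop@b1
  join b7 pred b5: b5→b3→b2 stop@b1
  join b7 pred b6: b6→b4 stop@b1
  join b8 pred b2: b2 stop@b1
  join b8 pred b4: b4 stop@b1
  join b8 pred b6: b6→b4 stop@b1
  b0: DF=∅
  b1: DF=∅
  b2: DF={b7,b8}
  b3: DF={b3,b7}
  b4: DF={b7,b8}
  b5: DF={b3,b7}
  b6: DF={b7,b8}
  b7: DF=∅
  b8: DF=∅

φ for m: defs {b1,b2,b5,b7}
  DF⁺ = {b3,b7,b8}

Answer: ["b3", "b7", "b8"]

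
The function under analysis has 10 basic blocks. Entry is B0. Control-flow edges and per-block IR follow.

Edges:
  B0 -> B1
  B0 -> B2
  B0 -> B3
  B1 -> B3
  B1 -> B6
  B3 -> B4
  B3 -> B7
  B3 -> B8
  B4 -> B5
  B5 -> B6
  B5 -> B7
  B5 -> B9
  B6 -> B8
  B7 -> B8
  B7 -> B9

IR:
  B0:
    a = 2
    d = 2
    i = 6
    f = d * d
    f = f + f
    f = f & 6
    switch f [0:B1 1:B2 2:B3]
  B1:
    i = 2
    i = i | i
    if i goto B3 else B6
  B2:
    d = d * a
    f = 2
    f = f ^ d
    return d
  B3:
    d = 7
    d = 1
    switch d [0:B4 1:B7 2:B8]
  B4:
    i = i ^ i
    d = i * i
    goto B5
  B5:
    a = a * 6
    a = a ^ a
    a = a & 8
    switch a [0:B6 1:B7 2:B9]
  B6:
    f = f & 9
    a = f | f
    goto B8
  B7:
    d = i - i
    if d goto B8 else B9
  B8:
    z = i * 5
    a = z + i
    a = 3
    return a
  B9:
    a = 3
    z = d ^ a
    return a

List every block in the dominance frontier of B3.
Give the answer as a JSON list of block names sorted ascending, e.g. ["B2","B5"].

Answer: ["B6", "B8"]

Analysis:
idom tree: B1←B0 B2←B0 B3←B0 B4←B3 B5←B4 B6←B0 B7←B3 B8←B0 B9←B3
Dom∩ at merges:
  B3: preds {B0,B1}: {B0} ∩ {B0,B1} = {B0}; idom=B0
  B6: preds {B1,B5}: {B0,B1} ∩ {B0,B3,B4,B5} = {B0}; idom=B0
  B7: preds {B3,B5}: {B0,B3} ∩ {B0,B3,B4,B5} = {B0,B3}; idom=B3
  B8: preds {B3,B6,B7}: {B0,B3} ∩ {B0,B6} ∩ {B0,B3,B7} = {B0}; idom=B0
  B9: preds {B5,B7}: {B0,B3,B4,B5} ∩ {B0,B3,B7} = {B0,B3}; idom=B3

Frontier:
  join B3 pred B0: · stop@B0
  join B3 pred B1: B1 stop@B0
  join B6 pred B1: B1 stop@B0
  join B6 pred B5: B5→B4→B3 stop@B0
  join B7 pred B3: · stop@B3
  join B7 pred B5: B5→B4 stop@B3
  join B8 pred B3: B3 stop@B0
  join B8 pred B6: B6 stop@B0
  join B8 pred B7: B7→B3 stop@B0
  join B9 pred B5: B5→B4 stop@B3
  join B9 pred B7: B7 stop@B3
  B0: DF=∅
  B1: DF={B3,B6}
  B2: DF=∅
  B3: DF={B6,B8}
  B4: DF={B6,B7,B9}
  B5: DF={B6,B7,B9}
  B6: DF={B8}
  B7: DF={B8,B9}
  B8: DF=∅
  B9: DF=∅

DF(B3) = ["B6", "B8"]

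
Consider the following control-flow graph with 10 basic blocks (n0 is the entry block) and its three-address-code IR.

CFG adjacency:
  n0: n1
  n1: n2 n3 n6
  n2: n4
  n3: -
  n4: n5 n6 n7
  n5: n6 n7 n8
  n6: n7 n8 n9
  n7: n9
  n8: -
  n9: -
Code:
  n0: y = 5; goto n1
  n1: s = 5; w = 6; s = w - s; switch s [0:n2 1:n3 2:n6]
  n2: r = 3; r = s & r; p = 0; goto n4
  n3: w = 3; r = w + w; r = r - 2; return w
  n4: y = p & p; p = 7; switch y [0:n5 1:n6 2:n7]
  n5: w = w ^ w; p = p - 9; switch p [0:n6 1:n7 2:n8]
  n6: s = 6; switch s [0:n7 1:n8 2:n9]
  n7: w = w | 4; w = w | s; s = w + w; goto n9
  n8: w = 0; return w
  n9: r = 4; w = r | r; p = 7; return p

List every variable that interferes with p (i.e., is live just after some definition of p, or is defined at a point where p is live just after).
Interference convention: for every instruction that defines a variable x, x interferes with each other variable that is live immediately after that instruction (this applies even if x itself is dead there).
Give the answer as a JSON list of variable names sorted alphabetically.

Answer: ["s", "w", "y"]

Working:
Block summaries:
  n0: {y} / ∅
  n1: {s,w} / ∅
  n2: {p,r} / {s}
  n3: {r,w} / ∅
  n4: {p,y} / {p}
  n5: {p,w} / {p,w}
  n6: {s} / ∅
  n7: {s,w} / {s,w}
  n8: {w} / ∅
  n9: {p,r,w} / ∅

Liveness:
  n0 li=∅ lo=∅
  n1 li=∅ lo={s,w}
  n2 li={s,w} lo={p,s,w}
  n3 li=∅ lo=∅
  n4 li={p,s,w} lo={p,s,w}
  n5 li={p,s,w} lo={s,w}
  n6 li={w} lo={s,w}
  n7 li={s,w} lo=∅
  n8 li=∅ lo=∅
  n9 li=∅ lo=∅

Conflict graph:
  p: {s,w,y}
  r: {s,w}
  s: {p,r,w,y}
  w: {p,r,s,y}
  y: {p,s,w}

N(p) = ["s", "w", "y"]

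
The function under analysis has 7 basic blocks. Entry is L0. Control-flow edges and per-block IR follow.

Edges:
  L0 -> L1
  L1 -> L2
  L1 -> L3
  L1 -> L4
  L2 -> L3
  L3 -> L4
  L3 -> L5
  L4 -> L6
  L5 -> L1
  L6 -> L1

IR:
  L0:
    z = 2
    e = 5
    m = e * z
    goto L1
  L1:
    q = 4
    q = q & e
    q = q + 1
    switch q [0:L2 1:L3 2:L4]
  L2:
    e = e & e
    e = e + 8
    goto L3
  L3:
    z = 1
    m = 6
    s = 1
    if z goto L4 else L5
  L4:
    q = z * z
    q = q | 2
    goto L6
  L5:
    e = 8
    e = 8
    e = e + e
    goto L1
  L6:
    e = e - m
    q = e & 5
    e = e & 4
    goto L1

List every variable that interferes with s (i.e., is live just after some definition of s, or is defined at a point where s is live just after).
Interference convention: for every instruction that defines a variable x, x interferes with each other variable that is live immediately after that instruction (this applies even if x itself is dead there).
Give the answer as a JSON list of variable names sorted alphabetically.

Answer: ["e", "m", "z"]

Analysis:
def/use:
  L0: def={e,m,z} ue=∅
  L1: def={q} ue={e}
  L2: def={e} ue={e}
  L3: def={m,s,z} ue=∅
  L4: def={q} ue={z}
  L5: def={e} ue=∅
  L6: def={e,q} ue={e,m}

Backward fixpoint:
  L0: in=∅ out={e,m,z}
  L1: in={e,m,z} out={e,m,z}
  L2: in={e} out={e}
  L3: in={e} out={e,m,z}
  L4: in={e,m,z} out={e,m,z}
  L5: in={m,z} out={e,m,z}
  L6: in={e,m,z} out={e,m,z}

Conflict graph:
  e — {m,q,s,z}
  m — {e,q,s,z}
  q — {e,m,z}
  s — {e,m,z}
  z — {e,m,q,s}

N(s) = ["e", "m", "z"]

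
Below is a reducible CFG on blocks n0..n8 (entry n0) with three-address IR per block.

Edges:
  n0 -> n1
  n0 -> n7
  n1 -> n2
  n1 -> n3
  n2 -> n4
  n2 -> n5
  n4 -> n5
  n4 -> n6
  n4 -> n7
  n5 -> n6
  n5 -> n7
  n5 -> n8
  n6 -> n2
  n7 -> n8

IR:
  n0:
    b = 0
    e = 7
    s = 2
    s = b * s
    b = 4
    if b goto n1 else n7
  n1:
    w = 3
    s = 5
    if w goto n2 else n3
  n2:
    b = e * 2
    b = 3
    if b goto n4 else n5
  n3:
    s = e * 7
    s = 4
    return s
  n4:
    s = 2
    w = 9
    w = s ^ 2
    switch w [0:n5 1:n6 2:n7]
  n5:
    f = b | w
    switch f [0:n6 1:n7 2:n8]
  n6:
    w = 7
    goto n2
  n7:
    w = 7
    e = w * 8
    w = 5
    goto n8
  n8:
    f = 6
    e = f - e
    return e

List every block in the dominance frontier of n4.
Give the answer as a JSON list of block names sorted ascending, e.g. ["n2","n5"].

idom tree: n1←n0 n2←n1 n3←n1 n4←n2 n5←n2 n6←n2 n7←n0 n8←n0
Dom at joins:
  n2: preds {n1,n6}: {n0,n1} ∩ {n0,n1,n2,n6} = {n0,n1}; idom=n1
  n5: preds {n2,n4}: {n0,n1,n2} ∩ {n0,n1,n2,n4} = {n0,n1,n2}; idom=n2
  n6: preds {n4,n5}: {n0,n1,n2,n4} ∩ {n0,n1,n2,n5} = {n0,n1,n2}; idom=n2
  n7: preds {n0,n4,n5}: {n0} ∩ {n0,n1,n2,n4} ∩ {n0,n1,n2,n5} = {n0}; idom=n0
  n8: preds {n5,n7}: {n0,n1,n2,n5} ∩ {n0,n7} = {n0}; idom=n0

DF derivation:
  n2←n1: walk · to n1
  n2←n6: walk n6→n2 to n1
  n5←n2: walk · to n2
  n5←n4: walk n4 to n2
  n6←n4: walk n4 to n2
  n6←n5: walk n5 to n2
  n7←n0: walk · to n0
  n7←n4: walk n4→n2→n1 to n0
  n7←n5: walk n5→n2→n1 to n0
  n8←n5: walk n5→n2→n1 to n0
  n8←n7: walk n7 to n0
  n0: DF=∅
  n1: DF={n7,n8}
  n2: DF={n2,n7,n8}
  n3: DF=∅
  n4: DF={n5,n6,n7}
  n5: DF={n6,n7,n8}
  n6: DF={n2}
  n7: DF={n8}
  n8: DF=∅

DF(n4) = ["n5", "n6", "n7"]

Answer: ["n5", "n6", "n7"]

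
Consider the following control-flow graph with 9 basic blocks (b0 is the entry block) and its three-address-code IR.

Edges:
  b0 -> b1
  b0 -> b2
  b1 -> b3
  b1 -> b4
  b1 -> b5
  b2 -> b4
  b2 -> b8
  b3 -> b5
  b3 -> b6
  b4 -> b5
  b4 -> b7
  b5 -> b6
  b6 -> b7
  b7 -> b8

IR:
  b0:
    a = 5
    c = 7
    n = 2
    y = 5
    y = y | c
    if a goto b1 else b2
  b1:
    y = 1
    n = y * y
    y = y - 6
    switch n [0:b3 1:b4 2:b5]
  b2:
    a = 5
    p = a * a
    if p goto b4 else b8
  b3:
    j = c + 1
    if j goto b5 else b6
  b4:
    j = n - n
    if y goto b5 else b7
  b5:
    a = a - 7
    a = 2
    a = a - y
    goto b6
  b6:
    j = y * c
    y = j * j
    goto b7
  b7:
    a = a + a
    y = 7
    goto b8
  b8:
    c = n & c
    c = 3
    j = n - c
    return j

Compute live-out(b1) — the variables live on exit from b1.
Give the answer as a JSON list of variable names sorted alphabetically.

Per-block:
  b0 def {a,c,n,y} use ∅
  b1 def {n,y} use ∅
  b2 def {a,p} use ∅
  b3 def {j} use {c}
  b4 def {j} use {n,y}
  b5 def {a} use {a,y}
  b6 def {j,y} use {c,y}
  b7 def {a,y} use {a}
  b8 def {c,j} use {c,n}

Liveness:
  live b0: ∅→{a,c,n,y}
  live b1: {a,c}→{a,c,n,y}
  live b2: {c,n,y}→{a,c,n,y}
  live b3: {a,c,n,y}→{a,c,n,y}
  live b4: {a,c,n,y}→{a,c,n,y}
  live b5: {a,c,n,y}→{a,c,n,y}
  live b6: {a,c,n,y}→{a,c,n}
  live b7: {a,c,n}→{c,n}
  live b8: {c,n}→∅

live-out(b1) = ["a", "c", "n", "y"]

Answer: ["a", "c", "n", "y"]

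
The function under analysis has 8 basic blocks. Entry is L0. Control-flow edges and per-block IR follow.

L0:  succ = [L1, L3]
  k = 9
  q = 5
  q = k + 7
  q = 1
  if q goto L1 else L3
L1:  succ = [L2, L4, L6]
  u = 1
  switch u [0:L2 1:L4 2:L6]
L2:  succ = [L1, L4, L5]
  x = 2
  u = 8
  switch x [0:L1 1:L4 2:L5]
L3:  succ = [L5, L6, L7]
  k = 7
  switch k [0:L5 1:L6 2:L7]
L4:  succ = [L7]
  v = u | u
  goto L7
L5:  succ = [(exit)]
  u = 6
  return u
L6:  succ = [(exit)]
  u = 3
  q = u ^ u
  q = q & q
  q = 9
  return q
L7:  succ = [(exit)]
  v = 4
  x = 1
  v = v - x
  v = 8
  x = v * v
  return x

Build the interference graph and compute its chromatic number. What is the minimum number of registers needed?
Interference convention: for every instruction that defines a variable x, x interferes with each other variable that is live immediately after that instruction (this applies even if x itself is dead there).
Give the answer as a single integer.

Per-block:
  L0: def={k,q} ue=∅
  L1: def={u} ue=∅
  L2: def={u,x} ue=∅
  L3: def={k} ue=∅
  L4: def={v} ue={u}
  L5: def={u} ue=∅
  L6: def={q,u} ue=∅
  L7: def={v,x} ue=∅

Liveness:
  L0: in=∅ out=∅
  L1: in=∅ out={u}
  L2: in=∅ out={u}
  L3: in=∅ out=∅
  L4: in={u} out=∅
  L5: in=∅ out=∅
  L6: in=∅ out=∅
  L7: in=∅ out=∅

Interference:
  k: {q}
  q: {k}
  u: {x}
  v: {x}
  x: {u,v}

Chromatic number:
  {k,q} pairwise interfere (2-clique) ⇒ χ ≥ 2
  2-colouring: r0={k,x}  r1={q,u,v}
  χ = 2

Answer: 2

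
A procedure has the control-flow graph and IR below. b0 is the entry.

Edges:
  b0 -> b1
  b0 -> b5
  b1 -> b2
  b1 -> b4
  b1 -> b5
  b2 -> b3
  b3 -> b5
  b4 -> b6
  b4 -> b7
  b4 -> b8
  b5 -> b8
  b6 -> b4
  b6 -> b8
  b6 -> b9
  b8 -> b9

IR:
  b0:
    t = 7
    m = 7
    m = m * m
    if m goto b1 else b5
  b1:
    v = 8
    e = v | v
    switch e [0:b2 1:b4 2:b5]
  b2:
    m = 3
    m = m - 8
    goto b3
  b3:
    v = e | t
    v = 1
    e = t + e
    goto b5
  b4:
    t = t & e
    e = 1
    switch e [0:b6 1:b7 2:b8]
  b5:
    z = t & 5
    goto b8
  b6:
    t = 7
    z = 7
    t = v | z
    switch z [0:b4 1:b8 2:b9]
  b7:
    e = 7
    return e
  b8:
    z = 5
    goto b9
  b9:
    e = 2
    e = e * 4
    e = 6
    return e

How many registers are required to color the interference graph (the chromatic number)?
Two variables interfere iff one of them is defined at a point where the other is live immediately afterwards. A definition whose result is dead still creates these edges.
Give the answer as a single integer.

def/use:
  b0: {m,t} / ∅
  b1: {e,v} / ∅
  b2: {m} / ∅
  b3: {e,v} / {e,t}
  b4: {e,t} / {e,t}
  b5: {z} / {t}
  b6: {t,z} / {v}
  b7: {e} / ∅
  b8: {z} / ∅
  b9: {e} / ∅

Live sets:
  live b0: ∅→{t}
  live b1: {t}→{e,t,v}
  live b2: {e,t}→{e,t}
  live b3: {e,t}→{t}
  live b4: {e,t,v}→{e,v}
  live b5: {t}→∅
  live b6: {e,v}→{e,t,v}
  live b7: ∅→∅
  live b8: ∅→∅
  live b9: ∅→∅

Interference:
  e↔{m,t,v,z}
  m↔{e,t}
  t↔{e,m,v,z}
  v↔{e,t,z}
  z↔{e,t,v}

Registers:
  clique {e,t,v,z} ⇒ need ≥ 4
  assign e→r0 m→r2 t→r1 v→r2 z→r3 — no edge inside a register ⇒ χ ≤ 4
  χ = 4

Answer: 4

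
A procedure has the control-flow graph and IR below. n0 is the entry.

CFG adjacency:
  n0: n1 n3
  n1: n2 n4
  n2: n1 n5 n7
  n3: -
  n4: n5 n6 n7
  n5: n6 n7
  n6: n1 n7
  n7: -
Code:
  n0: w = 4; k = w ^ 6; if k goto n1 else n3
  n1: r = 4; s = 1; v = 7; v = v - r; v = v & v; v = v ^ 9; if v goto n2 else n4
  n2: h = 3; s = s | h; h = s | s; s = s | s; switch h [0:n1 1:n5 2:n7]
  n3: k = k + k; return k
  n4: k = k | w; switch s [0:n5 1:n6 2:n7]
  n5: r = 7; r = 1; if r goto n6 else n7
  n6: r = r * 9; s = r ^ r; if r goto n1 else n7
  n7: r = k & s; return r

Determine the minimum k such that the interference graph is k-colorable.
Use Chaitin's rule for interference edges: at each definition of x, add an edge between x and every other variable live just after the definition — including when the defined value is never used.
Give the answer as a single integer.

Per-block:
  n0: def={k,w} ue=∅
  n1: def={r,s,v} ue=∅
  n2: def={h,s} ue={s}
  n3: def={k} ue={k}
  n4: def={k} ue={k,s,w}
  n5: def={r} ue=∅
  n6: def={r,s} ue={r}
  n7: def={r} ue={k,s}

Liveness:
  n0 li=∅ lo={k,w}
  n1 li={k,w} lo={k,r,s,w}
  n2 li={k,s,w} lo={k,s,w}
  n3 li={k} lo=∅
  n4 li={k,r,s,w} lo={k,r,s,w}
  n5 li={k,s,w} lo={k,r,s,w}
  n6 li={k,r,w} lo={k,s,w}
  n7 li={k,s} lo=∅

Conflict graph:
  h↔{k,s,w}
  k↔{h,r,s,v,w}
  r↔{k,s,v,w}
  s↔{h,k,r,v,w}
  v↔{k,r,s,w}
  w↔{h,k,r,s,v}

Colouring:
  {k,r,s,v,w} pairwise interfere (5-clique) ⇒ χ ≥ 5
  5-colouring: r0={k}  r1={s}  r2={w}  r3={h,r}  r4={v}
  χ = 5

Answer: 5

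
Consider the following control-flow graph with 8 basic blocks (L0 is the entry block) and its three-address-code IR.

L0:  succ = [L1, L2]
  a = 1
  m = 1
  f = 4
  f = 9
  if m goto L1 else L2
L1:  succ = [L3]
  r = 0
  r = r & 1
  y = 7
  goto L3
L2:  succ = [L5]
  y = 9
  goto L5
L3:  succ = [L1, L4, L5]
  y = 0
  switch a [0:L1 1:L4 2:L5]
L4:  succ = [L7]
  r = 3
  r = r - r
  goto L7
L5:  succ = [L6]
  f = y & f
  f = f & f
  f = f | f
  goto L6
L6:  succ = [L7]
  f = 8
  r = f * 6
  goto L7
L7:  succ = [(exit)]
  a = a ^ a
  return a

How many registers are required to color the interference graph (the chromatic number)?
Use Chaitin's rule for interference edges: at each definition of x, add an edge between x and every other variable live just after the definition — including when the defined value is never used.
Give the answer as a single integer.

Answer: 3

Working:
Block summaries:
  L0: {a,f,m} / ∅
  L1: {r,y} / ∅
  L2: {y} / ∅
  L3: {y} / {a}
  L4: {r} / ∅
  L5: {f} / {f,y}
  L6: {f,r} / ∅
  L7: {a} / {a}

Backward fixpoint:
  L0 li=∅ lo={a,f}
  L1 li={a,f} lo={a,f}
  L2 li={a,f} lo={a,f,y}
  L3 li={a,f} lo={a,f,y}
  L4 li={a} lo={a}
  L5 li={a,f,y} lo={a}
  L6 li={a} lo={a}
  L7 li={a} lo=∅

Conflict graph:
  a — {f,m,r,y}
  f — {a,m,r,y}
  m — {a,f}
  r — {a,f}
  y — {a,f}

Registers:
  {a,f,m} pairwise interfere (3-clique) ⇒ χ ≥ 3
  3-colouring: c0={a}  c1={f}  c2={m,r,y}
  χ = 3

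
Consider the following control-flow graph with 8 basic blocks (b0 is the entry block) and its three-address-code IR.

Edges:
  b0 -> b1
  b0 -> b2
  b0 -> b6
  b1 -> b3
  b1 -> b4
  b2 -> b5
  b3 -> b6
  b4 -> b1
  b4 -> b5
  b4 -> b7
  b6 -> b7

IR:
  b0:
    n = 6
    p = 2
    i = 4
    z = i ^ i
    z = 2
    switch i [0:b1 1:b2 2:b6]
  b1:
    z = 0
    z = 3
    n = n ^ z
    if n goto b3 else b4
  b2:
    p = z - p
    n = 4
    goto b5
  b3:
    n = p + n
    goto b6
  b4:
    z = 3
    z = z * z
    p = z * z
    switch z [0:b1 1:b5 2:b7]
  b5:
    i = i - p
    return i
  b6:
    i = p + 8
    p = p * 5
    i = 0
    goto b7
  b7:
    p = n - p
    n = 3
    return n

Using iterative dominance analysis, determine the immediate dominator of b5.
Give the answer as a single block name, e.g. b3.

idom tree: b1←b0 b2←b0 b3←b1 b4←b1 b5←b0 b6←b0 b7←b0
Dom∩ at merges:
  b1: preds {b0,b4}: {b0} ∩ {b0,b1,b4} = {b0}; idom=b0
  b5: preds {b2,b4}: {b0,b2} ∩ {b0,b1,b4} = {b0}; idom=b0
  b6: preds {b0,b3}: {b0} ∩ {b0,b1,b3} = {b0}; idom=b0
  b7: preds {b4,b6}: {b0,b1,b4} ∩ {b0,b6} = {b0}; idom=b0

idom(b5) = b0

Answer: b0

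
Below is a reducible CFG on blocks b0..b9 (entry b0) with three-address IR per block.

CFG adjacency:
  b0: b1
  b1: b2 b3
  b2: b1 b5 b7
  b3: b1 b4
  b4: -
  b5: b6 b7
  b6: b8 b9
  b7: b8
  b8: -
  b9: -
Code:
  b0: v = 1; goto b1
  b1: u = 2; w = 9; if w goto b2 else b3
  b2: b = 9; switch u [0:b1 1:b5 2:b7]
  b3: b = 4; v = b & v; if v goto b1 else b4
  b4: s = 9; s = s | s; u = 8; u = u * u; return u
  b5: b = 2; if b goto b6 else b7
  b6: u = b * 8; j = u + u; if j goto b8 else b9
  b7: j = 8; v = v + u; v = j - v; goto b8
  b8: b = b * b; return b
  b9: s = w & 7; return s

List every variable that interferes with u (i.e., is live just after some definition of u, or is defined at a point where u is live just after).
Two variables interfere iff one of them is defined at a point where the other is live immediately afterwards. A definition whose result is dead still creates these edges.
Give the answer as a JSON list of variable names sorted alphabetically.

def/use:
  b0: def={v} ue=∅
  b1: def={u,w} ue=∅
  b2: def={b} ue={u}
  b3: def={b,v} ue={v}
  b4: def={s,u} ue=∅
  b5: def={b} ue=∅
  b6: def={j,u} ue={b}
  b7: def={j,v} ue={u,v}
  b8: def={b} ue={b}
  b9: def={s} ue={w}

Liveness:
  live b0: ∅→{v}
  live b1: {v}→{u,v,w}
  live b2: {u,v,w}→{b,u,v,w}
  live b3: {v}→{v}
  live b4: ∅→∅
  live b5: {u,v,w}→{b,u,v,w}
  live b6: {b,w}→{b,w}
  live b7: {b,u,v}→{b}
  live b8: {b}→∅
  live b9: {w}→∅

Conflict graph:
  b: {j,u,v,w}
  j: {b,u,v,w}
  s: ∅
  u: {b,j,v,w}
  v: {b,j,u,w}
  w: {b,j,u,v}

N(u) = ["b", "j", "v", "w"]

Answer: ["b", "j", "v", "w"]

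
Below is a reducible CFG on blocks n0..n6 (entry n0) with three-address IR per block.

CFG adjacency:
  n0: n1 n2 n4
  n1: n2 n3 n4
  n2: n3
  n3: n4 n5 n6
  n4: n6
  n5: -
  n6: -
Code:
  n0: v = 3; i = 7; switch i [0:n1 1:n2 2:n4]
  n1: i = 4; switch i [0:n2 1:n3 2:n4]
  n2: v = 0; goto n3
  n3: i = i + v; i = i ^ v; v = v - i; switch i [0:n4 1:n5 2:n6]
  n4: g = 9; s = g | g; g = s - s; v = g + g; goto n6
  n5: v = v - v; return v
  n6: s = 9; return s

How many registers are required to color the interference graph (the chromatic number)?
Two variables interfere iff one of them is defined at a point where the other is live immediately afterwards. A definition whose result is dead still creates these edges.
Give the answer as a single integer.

Block summaries:
  n0: {i,v} / ∅
  n1: {i} / ∅
  n2: {v} / ∅
  n3: {i,v} / {i,v}
  n4: {g,s,v} / ∅
  n5: {v} / {v}
  n6: {s} / ∅

Liveness:
  live n0: ∅→{i,v}
  live n1: {v}→{i,v}
  live n2: {i}→{i,v}
  live n3: {i,v}→{v}
  live n4: ∅→∅
  live n5: {v}→∅
  live n6: ∅→∅

Interference:
  g↔∅
  i↔{v}
  s↔∅
  v↔{i}

Colouring:
  clique {i,v} ⇒ need ≥ 2
  2-colouring: r0={g,i,s}  r1={v}
  χ = 2

Answer: 2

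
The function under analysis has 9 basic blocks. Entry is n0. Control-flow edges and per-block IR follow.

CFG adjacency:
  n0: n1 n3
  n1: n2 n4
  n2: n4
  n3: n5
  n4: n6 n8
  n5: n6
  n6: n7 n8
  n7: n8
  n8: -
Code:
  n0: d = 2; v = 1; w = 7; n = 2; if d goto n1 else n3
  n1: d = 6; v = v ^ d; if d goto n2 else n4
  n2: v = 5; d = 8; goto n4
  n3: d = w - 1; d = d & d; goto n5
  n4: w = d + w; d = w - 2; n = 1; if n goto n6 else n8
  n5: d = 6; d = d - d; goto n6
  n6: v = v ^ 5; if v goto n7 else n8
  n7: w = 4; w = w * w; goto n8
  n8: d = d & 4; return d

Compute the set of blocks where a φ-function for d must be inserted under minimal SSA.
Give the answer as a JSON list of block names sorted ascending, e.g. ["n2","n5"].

Answer: ["n4", "n6", "n8"]

Analysis:
idom tree: n1←n0 n2←n1 n3←n0 n4←n1 n5←n3 n6←n0 n7←n6 n8←n0
Dom∩ at merges:
  n4: preds {n1,n2}: {n0,n1} ∩ {n0,n1,n2} = {n0,n1}; idom=n1
  n6: preds {n4,n5}: {n0,n1,n4} ∩ {n0,n3,n5} = {n0}; idom=n0
  n8: preds {n4,n6,n7}: {n0,n1,n4} ∩ {n0,n6} ∩ {n0,n6,n7} = {n0}; idom=n0

Frontier:
  n4←n1: walk · to n1
  n4←n2: walk n2 to n1
  n6←n4: walk n4→n1 to n0
  n6←n5: walk n5→n3 to n0
  n8←n4: walk n4→n1 to n0
  n8←n6: walk n6 to n0
  n8←n7: walk n7→n6 to n0
  n0 → ∅
  n1 → {n6,n8}
  n2 → {n4}
  n3 → {n6}
  n4 → {n6,n8}
  n5 → {n6}
  n6 → {n8}
  n7 → {n8}
  n8 → ∅

φ for d: defs {n0,n1,n2,n3,n4,n5,n8}
  DF⁺ = {n4,n6,n8}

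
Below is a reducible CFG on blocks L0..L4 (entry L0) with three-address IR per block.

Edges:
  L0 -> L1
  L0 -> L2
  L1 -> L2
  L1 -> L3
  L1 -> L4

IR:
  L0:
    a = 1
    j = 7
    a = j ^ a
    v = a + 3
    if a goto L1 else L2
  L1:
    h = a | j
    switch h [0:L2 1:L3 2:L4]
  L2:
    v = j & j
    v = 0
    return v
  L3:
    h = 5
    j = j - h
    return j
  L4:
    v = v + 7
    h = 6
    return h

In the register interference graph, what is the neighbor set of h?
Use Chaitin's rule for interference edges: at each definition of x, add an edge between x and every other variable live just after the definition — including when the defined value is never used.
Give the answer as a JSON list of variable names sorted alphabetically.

Answer: ["j", "v"]

Derivation:
Per-block:
  L0: {a,j,v} / ∅
  L1: {h} / {a,j}
  L2: {v} / {j}
  L3: {h,j} / {j}
  L4: {h,v} / {v}

Backward fixpoint:
  L0 li=∅ lo={a,j,v}
  L1 li={a,j,v} lo={j,v}
  L2 li={j} lo=∅
  L3 li={j} lo=∅
  L4 li={v} lo=∅

Interfere edges:
  a: {j,v}
  h: {j,v}
  j: {a,h,v}
  v: {a,h,j}

N(h) = ["j", "v"]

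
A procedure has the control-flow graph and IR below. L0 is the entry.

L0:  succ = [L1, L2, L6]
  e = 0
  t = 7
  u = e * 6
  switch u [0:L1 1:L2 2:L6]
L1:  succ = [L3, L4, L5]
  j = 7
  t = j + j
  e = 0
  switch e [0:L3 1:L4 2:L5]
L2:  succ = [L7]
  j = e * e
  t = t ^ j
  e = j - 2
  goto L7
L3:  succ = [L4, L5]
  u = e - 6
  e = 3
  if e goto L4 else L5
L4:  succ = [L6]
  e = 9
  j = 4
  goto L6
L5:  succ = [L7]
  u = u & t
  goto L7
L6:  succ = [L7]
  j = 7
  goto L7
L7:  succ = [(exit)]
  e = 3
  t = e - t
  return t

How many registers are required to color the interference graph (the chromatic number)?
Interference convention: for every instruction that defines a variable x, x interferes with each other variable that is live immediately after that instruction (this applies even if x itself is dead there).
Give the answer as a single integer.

def/use:
  L0: def={e,t,u} ue=∅
  L1: def={e,j,t} ue=∅
  L2: def={e,j,t} ue={e,t}
  L3: def={e,u} ue={e}
  L4: def={e,j} ue=∅
  L5: def={u} ue={t,u}
  L6: def={j} ue=∅
  L7: def={e,t} ue={t}

Backward fixpoint:
  L0: in=∅ out={e,t,u}
  L1: in={u} out={e,t,u}
  L2: in={e,t} out={t}
  L3: in={e,t} out={t,u}
  L4: in={t} out={t}
  L5: in={t,u} out={t}
  L6: in={t} out={t}
  L7: in={t} out=∅

Interference:
  e↔{t,u}
  j↔{t,u}
  t↔{e,j,u}
  u↔{e,j,t}

Chromatic number:
  lower bound: {e,t,u} mutually conflict ⇒ χ ≥ 3
  3-colouring: c0={t}  c1={u}  c2={e,j}
  χ = 3

Answer: 3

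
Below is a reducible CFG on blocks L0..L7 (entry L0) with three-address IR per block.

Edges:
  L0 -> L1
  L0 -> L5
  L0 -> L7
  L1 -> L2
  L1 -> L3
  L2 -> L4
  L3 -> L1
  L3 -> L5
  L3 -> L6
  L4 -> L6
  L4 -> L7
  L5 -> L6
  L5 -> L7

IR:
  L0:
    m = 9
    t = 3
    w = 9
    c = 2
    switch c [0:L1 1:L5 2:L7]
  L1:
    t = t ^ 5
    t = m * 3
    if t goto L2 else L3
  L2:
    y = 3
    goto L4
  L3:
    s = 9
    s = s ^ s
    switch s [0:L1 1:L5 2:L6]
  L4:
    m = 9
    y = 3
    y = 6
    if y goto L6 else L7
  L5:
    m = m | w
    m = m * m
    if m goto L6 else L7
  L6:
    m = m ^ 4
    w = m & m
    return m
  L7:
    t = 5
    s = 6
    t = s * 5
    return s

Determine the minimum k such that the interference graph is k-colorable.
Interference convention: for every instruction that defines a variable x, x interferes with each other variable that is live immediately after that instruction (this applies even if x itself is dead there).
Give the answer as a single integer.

Answer: 4

Analysis:
def/use:
  L0: def={c,m,t,w} ue=∅
  L1: def={t} ue={m,t}
  L2: def={y} ue=∅
  L3: def={s} ue=∅
  L4: def={m,y} ue=∅
  L5: def={m} ue={m,w}
  L6: def={m,w} ue={m}
  L7: def={s,t} ue=∅

Backward fixpoint:
  L0 li=∅ lo={m,t,w}
  L1 li={m,t,w} lo={m,t,w}
  L2 li=∅ lo=∅
  L3 li={m,t,w} lo={m,t,w}
  L4 li=∅ lo={m}
  L5 li={m,w} lo={m}
  L6 li={m} lo=∅
  L7 li=∅ lo=∅

Interfere edges:
  c: {m,t,w}
  m: {c,s,t,w,y}
  s: {m,t,w}
  t: {c,m,s,w}
  w: {c,m,s,t}
  y: {m}

Registers:
  {c,m,t,w} pairwise interfere (4-clique) ⇒ χ ≥ 4
  4-colouring: r0={m}  r1={t,y}  r2={w}  r3={c,s}
  χ = 4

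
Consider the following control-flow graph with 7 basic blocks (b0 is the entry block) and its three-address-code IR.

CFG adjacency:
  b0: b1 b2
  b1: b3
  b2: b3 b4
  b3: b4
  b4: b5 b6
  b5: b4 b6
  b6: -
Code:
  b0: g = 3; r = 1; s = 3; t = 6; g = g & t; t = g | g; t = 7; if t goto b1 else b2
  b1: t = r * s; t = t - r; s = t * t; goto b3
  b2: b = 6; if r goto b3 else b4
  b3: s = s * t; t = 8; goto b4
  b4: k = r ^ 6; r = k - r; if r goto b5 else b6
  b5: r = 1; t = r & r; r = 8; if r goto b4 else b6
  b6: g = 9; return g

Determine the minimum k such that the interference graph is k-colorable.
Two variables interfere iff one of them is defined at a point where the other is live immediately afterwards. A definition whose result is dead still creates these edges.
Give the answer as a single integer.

def/use:
  b0: def={g,r,s,t} ue=∅
  b1: def={s,t} ue={r,s}
  b2: def={b} ue={r}
  b3: def={s,t} ue={s,t}
  b4: def={k,r} ue={r}
  b5: def={r,t} ue=∅
  b6: def={g} ue=∅

Live sets:
  live b0: ∅→{r,s,t}
  live b1: {r,s}→{r,s,t}
  live b2: {r,s,t}→{r,s,t}
  live b3: {r,s,t}→{r}
  live b4: {r}→∅
  live b5: ∅→{r}
  live b6: ∅→∅

Interference:
  b: {r,s,t}
  g: {r,s,t}
  k: {r}
  r: {b,g,k,s,t}
  s: {b,g,r,t}
  t: {b,g,r,s}

Registers:
  lower bound: {b,r,s,t} mutually conflict ⇒ χ ≥ 4
  assign b→c3 g→c3 k→c1 r→c0 s→c1 t→c2 — no edge inside a register ⇒ χ ≤ 4
  χ = 4

Answer: 4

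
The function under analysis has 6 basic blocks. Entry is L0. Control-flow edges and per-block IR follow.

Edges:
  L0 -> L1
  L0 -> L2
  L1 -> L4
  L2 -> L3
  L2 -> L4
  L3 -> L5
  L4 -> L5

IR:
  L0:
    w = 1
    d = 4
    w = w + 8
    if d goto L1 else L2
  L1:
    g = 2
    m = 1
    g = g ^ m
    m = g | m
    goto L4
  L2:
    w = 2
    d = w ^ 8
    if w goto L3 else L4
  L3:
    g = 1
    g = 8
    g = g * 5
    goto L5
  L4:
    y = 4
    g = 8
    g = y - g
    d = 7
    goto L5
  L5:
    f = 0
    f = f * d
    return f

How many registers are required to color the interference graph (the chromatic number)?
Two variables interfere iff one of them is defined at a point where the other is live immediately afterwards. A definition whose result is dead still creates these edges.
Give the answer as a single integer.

Per-block:
  L0: def={d,w} ue=∅
  L1: def={g,m} ue=∅
  L2: def={d,w} ue=∅
  L3: def={g} ue=∅
  L4: def={d,g,y} ue=∅
  L5: def={f} ue={d}

Liveness:
  L0: in=∅ out=∅
  L1: in=∅ out=∅
  L2: in=∅ out={d}
  L3: in={d} out={d}
  L4: in=∅ out={d}
  L5: in={d} out=∅

Interference:
  d — {f,g,w}
  f — {d}
  g — {d,m,y}
  m — {g}
  w — {d}
  y — {g}

Colouring:
  clique {d,f} ⇒ need ≥ 2
  assign d→r0 f→r1 g→r1 m→r0 w→r1 y→r0 — no edge inside a register ⇒ χ ≤ 2
  χ = 2

Answer: 2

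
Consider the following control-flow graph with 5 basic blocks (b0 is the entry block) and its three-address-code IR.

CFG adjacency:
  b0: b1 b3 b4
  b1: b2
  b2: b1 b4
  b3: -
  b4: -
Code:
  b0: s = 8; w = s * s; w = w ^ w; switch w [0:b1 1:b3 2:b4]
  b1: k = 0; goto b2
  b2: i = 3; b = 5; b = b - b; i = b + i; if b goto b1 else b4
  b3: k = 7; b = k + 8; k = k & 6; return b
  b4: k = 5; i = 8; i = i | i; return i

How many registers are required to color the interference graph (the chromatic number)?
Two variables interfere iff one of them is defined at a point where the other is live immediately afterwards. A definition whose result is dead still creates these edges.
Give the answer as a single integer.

Answer: 2

Derivation:
def/use:
  b0: {s,w} / ∅
  b1: {k} / ∅
  b2: {b,i} / ∅
  b3: {b,k} / ∅
  b4: {i,k} / ∅

Backward fixpoint:
  b0: in=∅ out=∅
  b1: in=∅ out=∅
  b2: in=∅ out=∅
  b3: in=∅ out=∅
  b4: in=∅ out=∅

Interfere edges:
  b↔{i,k}
  i↔{b}
  k↔{b}
  s↔∅
  w↔∅

Chromatic number:
  clique {b,i} ⇒ need ≥ 2
  2-colouring: c0={b,s,w}  c1={i,k}
  χ = 2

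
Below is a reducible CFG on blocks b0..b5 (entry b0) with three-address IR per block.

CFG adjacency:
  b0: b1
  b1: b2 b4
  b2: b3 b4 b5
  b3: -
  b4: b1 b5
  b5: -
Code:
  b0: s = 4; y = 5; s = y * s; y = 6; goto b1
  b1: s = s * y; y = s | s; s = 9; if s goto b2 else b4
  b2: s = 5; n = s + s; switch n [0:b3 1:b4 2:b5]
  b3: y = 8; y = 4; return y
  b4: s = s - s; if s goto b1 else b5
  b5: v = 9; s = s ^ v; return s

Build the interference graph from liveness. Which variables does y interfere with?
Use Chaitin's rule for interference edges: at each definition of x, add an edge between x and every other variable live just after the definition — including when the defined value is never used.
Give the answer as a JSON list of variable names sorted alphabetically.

Per-block:
  b0 def {s,y} use ∅
  b1 def {s,y} use {s,y}
  b2 def {n,s} use ∅
  b3 def {y} use ∅
  b4 def {s} use {s}
  b5 def {s,v} use {s}

Liveness:
  b0 li=∅ lo={s,y}
  b1 li={s,y} lo={s,y}
  b2 li={y} lo={s,y}
  b3 li=∅ lo=∅
  b4 li={s,y} lo={s,y}
  b5 li={s} lo=∅

Interfere edges:
  n — {s,y}
  s — {n,v,y}
  v — {s}
  y — {n,s}

N(y) = ["n", "s"]

Answer: ["n", "s"]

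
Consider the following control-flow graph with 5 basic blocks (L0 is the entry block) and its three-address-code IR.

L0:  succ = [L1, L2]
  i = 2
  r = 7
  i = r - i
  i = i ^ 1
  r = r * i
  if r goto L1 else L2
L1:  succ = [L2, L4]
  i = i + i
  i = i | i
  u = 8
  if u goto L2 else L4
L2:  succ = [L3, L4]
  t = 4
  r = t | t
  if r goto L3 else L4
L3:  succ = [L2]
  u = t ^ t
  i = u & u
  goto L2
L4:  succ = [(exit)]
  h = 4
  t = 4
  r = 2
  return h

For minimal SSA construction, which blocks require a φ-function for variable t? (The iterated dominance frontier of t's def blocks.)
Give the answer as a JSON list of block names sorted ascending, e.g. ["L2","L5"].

idom tree: L1←L0 L2←L0 L3←L2 L4←L0
Join-block Dom:
  L2: preds {L0,L1,L3}: {L0} ∩ {L0,L1} ∩ {L0,L2,L3} = {L0}; idom=L0
  L4: preds {L1,L2}: {L0,L1} ∩ {L0,L2} = {L0}; idom=L0

DF derivation:
  L2←L0: walk · to L0
  L2←L1: walk L1 to L0
  L2←L3: walk L3→L2 to L0
  L4←L1: walk L1 to L0
  L4←L2: walk L2 to L0
  L0 → ∅
  L1 → {L2,L4}
  L2 → {L2,L4}
  L3 → {L2}
  L4 → ∅

φ for t: defs {L2,L4}
  DF⁺ = {L2,L4}

Answer: ["L2", "L4"]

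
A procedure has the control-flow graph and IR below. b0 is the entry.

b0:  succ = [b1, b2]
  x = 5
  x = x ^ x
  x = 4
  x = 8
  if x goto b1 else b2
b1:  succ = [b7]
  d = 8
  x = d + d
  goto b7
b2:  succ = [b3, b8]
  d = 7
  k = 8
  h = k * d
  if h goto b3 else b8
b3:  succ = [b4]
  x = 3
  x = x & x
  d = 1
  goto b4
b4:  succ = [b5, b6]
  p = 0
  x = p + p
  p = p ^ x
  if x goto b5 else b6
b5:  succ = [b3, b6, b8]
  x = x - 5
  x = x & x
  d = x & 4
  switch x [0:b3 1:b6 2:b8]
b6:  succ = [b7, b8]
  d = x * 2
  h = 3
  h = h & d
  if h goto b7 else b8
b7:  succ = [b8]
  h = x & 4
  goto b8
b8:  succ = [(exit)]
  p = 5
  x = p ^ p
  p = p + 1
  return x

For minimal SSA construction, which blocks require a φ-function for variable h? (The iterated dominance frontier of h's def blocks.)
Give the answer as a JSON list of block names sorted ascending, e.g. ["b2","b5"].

Answer: ["b7", "b8"]

Analysis:
idom tree: b1←b0 b2←b0 b3←b2 b4←b3 b5←b4 b6←b4 b7←b0 b8←b0
Join-block Dom:
  b3: preds {b2,b5}: {b0,b2} ∩ {b0,b2,b3,b4,b5} = {b0,b2}; idom=b2
  b6: preds {b4,b5}: {b0,b2,b3,b4} ∩ {b0,b2,b3,b4,b5} = {b0,b2,b3,b4}; idom=b4
  b7: preds {b1,b6}: {b0,b1} ∩ {b0,b2,b3,b4,b6} = {b0}; idom=b0
  b8: preds {b2,b5,b6,b7}: {b0,b2} ∩ {b0,b2,b3,b4,b5} ∩ {b0,b2,b3,b4,b6} ∩ {b0,b7} = {b0}; idom=b0

Frontier:
  b3←b2: walk · to b2
  b3←b5: walk b5→b4→b3 to b2
  b6←b4: walk · to b4
  b6←b5: walk b5 to b4
  b7←b1: walk b1 to b0
  b7←b6: walk b6→b4→b3→b2 to b0
  b8←b2: walk b2 to b0
  b8←b5: walk b5→b4→b3→b2 to b0
  b8←b6: walk b6→b4→b3→b2 to b0
  b8←b7: walk b7 to b0
  b0: DF=∅
  b1: DF={b7}
  b2: DF={b7,b8}
  b3: DF={b3,b7,b8}
  b4: DF={b3,b7,b8}
  b5: DF={b3,b6,b8}
  b6: DF={b7,b8}
  b7: DF={b8}
  b8: DF=∅

φ for h: defs {b2,b6,b7}
  DF⁺ = {b7,b8}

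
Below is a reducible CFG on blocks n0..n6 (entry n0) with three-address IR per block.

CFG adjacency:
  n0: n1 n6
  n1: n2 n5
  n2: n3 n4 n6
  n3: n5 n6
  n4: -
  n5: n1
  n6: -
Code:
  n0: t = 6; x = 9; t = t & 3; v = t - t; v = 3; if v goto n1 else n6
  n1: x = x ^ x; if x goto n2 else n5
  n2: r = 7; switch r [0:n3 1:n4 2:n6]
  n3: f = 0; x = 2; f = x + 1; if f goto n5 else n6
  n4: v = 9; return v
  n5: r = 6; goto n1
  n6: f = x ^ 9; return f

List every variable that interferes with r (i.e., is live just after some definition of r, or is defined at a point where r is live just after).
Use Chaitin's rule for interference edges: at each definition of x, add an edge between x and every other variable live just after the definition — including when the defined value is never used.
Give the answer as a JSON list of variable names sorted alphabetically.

def/use:
  n0 def {t,v,x} use ∅
  n1 def {x} use {x}
  n2 def {r} use ∅
  n3 def {f,x} use ∅
  n4 def {v} use ∅
  n5 def {r} use ∅
  n6 def {f} use {x}

Live sets:
  live n0: ∅→{x}
  live n1: {x}→{x}
  live n2: {x}→{x}
  live n3: ∅→{x}
  live n4: ∅→∅
  live n5: {x}→{x}
  live n6: {x}→∅

Conflict graph:
  f↔{x}
  r↔{x}
  t↔{x}
  v↔{x}
  x↔{f,r,t,v}

N(r) = ["x"]

Answer: ["x"]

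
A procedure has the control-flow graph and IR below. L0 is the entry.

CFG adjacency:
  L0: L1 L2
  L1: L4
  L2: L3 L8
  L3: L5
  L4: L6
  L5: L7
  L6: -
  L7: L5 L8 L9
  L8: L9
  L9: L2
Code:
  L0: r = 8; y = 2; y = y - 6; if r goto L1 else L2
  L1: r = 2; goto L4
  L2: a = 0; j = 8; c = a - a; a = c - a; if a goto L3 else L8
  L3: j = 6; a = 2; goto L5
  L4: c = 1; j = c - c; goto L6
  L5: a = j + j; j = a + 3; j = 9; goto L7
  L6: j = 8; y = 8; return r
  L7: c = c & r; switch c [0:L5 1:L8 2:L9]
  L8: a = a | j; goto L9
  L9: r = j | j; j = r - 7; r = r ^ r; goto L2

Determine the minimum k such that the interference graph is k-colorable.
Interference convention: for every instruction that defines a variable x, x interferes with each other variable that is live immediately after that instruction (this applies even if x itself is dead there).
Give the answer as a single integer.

Answer: 4

Working:
def/use:
  L0: {r,y} / ∅
  L1: {r} / ∅
  L2: {a,c,j} / ∅
  L3: {a,j} / ∅
  L4: {c,j} / ∅
  L5: {a,j} / {j}
  L6: {j,y} / {r}
  L7: {c} / {c,r}
  L8: {a} / {a,j}
  L9: {j,r} / {j}

Backward fixpoint:
  live L0: ∅→{r}
  live L1: ∅→{r}
  live L2: {r}→{a,c,j,r}
  live L3: {c,r}→{c,j,r}
  live L4: {r}→{r}
  live L5: {c,j,r}→{a,c,j,r}
  live L6: {r}→∅
  live L7: {a,c,j,r}→{a,c,j,r}
  live L8: {a,j}→{j}
  live L9: {j}→{r}

Interfere edges:
  a: {c,j,r}
  c: {a,j,r}
  j: {a,c,r}
  r: {a,c,j,y}
  y: {r}

Colouring:
  {a,c,j,r} pairwise interfere (4-clique) ⇒ χ ≥ 4
  assign a→R1 c→R2 j→R3 r→R0 y→R1 — no edge inside a register ⇒ χ ≤ 4
  χ = 4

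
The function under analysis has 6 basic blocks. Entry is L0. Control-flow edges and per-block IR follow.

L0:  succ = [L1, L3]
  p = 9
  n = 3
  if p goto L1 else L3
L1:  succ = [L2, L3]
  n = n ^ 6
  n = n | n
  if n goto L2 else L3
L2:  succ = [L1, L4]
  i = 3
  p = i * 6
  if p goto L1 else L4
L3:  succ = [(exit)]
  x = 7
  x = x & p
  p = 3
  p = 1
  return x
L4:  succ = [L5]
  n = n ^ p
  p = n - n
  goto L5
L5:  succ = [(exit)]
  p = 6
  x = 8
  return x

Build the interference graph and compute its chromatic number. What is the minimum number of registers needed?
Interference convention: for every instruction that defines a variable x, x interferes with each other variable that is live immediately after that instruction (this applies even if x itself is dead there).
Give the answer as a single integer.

Per-block:
  L0: {n,p} / ∅
  L1: {n} / {n}
  L2: {i,p} / ∅
  L3: {p,x} / {p}
  L4: {n,p} / {n,p}
  L5: {p,x} / ∅

Live sets:
  L0: in=∅ out={n,p}
  L1: in={n,p} out={n,p}
  L2: in={n} out={n,p}
  L3: in={p} out=∅
  L4: in={n,p} out=∅
  L5: in=∅ out=∅

Interfere edges:
  i: {n}
  n: {i,p}
  p: {n,x}
  x: {p}

Chromatic number:
  clique {i,n} ⇒ need ≥ 2
  assign i→R1 n→R0 p→R1 x→R0 — no edge inside a register ⇒ χ ≤ 2
  χ = 2

Answer: 2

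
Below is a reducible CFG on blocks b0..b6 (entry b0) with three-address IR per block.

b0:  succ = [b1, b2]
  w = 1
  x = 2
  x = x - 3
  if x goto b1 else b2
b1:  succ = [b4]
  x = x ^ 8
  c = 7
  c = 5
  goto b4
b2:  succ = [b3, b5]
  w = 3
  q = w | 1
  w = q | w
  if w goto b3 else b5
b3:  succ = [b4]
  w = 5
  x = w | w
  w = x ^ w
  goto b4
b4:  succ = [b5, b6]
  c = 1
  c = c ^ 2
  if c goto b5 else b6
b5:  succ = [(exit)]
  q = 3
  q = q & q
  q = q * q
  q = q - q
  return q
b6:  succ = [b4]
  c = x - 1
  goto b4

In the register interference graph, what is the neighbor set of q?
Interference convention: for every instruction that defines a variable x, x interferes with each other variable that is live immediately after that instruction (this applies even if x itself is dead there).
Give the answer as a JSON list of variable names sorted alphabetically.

Answer: ["w"]

Analysis:
Per-block:
  b0: def={w,x} ue=∅
  b1: def={c,x} ue={x}
  b2: def={q,w} ue=∅
  b3: def={w,x} ue=∅
  b4: def={c} ue=∅
  b5: def={q} ue=∅
  b6: def={c} ue={x}

Liveness:
  b0: in=∅ out={x}
  b1: in={x} out={x}
  b2: in=∅ out=∅
  b3: in=∅ out={x}
  b4: in={x} out={x}
  b5: in=∅ out=∅
  b6: in={x} out={x}

Interference:
  c — {x}
  q — {w}
  w — {q,x}
  x — {c,w}

N(q) = ["w"]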